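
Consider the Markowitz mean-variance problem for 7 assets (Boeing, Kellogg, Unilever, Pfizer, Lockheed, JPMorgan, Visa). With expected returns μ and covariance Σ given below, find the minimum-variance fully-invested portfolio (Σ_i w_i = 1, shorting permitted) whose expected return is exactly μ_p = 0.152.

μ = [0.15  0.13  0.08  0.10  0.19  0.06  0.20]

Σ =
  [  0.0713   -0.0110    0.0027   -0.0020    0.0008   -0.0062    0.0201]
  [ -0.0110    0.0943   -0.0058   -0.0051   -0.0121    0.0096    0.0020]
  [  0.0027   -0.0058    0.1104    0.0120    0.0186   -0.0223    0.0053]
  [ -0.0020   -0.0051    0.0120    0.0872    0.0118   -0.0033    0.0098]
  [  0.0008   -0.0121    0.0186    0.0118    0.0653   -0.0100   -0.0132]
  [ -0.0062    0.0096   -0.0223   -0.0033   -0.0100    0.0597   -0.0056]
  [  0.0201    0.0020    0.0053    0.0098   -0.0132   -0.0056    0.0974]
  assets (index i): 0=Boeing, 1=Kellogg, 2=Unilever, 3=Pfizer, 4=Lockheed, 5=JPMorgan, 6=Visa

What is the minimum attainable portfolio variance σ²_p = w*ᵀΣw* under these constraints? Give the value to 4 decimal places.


u=Σ⁻¹μ = [1.9126  1.8982  0.3616  0.5722  3.7590  1.8975  2.1610]
v=Σ⁻¹𝟙 = [15.1768  13.1794  9.7358  8.5525  18.8901  24.3659  9.4350]
a=μᵀu=1.880054  b=𝟙ᵀu=12.562036  c=𝟙ᵀv=99.335507  D=ac−b²=28.951338
λ₁=(c·0.152−b)/D = (99.335507·0.152−12.562036)/28.951338 = 0.087628
λ₂=(a−b·0.152)/D = (1.880054−12.562036·0.152)/28.951338 = -0.001015
w* = 0.087628·u + -0.001015·v:
  w_0 = 0.087628·1.9126 + -0.001015·15.1768 = 0.1522  (Boeing)
  w_1 = 0.087628·1.8982 + -0.001015·13.1794 = 0.1530  (Kellogg)
  w_2 = 0.087628·0.3616 + -0.001015·9.7358 = 0.0218  (Unilever)
  w_3 = 0.087628·0.5722 + -0.001015·8.5525 = 0.0415  (Pfizer)
  w_4 = 0.087628·3.7590 + -0.001015·18.8901 = 0.3102  (Lockheed)
  w_5 = 0.087628·1.8975 + -0.001015·24.3659 = 0.1415  (JPMorgan)
  w_6 = 0.087628·2.1610 + -0.001015·9.4350 = 0.1798  (Visa)
Σw_i=1.0000  μᵀw=0.1520
σ²=wᵀΣw=λ₁·μ_p+λ₂ = 0.087628·0.152 + -0.001015 = 0.012305 ≈ 0.0123

0.0123


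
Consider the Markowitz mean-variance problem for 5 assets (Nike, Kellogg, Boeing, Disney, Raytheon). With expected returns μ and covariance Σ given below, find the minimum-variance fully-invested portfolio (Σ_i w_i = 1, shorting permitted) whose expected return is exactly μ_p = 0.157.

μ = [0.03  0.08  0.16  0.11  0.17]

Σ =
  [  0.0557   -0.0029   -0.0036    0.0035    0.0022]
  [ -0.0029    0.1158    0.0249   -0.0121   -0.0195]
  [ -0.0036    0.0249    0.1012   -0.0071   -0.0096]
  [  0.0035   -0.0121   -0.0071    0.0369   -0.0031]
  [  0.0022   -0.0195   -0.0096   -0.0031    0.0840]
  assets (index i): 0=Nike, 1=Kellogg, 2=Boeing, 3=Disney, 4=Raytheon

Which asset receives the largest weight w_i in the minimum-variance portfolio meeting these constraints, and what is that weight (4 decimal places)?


Disney (0.4333)

g=Σ⁻¹μ = [0.3682  1.1573  1.8330  3.8998  2.6362]
h=Σ⁻¹𝟙 = [16.5867  12.9862  11.2304  33.3744  17.0001]
a=μᵀg=1.274057  b=𝟙ᵀg=9.894565  c=𝟙ᵀh=91.177792  D=ac−b²=18.263265
λ₁=(c·0.157−b)/D = (91.177792·0.157−9.894565)/18.263265 = 0.242035
λ₂=(a−b·0.157)/D = (1.274057−9.894565·0.157)/18.263265 = -0.015298
w* = 0.242035·g + -0.015298·h:
  w_0 = 0.242035·0.3682 + -0.015298·16.5867 = -0.1646  (Nike)
  w_1 = 0.242035·1.1573 + -0.015298·12.9862 = 0.0815  (Kellogg)
  w_2 = 0.242035·1.8330 + -0.015298·11.2304 = 0.2719  (Boeing)
  w_3 = 0.242035·3.8998 + -0.015298·33.3744 = 0.4333  (Disney)
  w_4 = 0.242035·2.6362 + -0.015298·17.0001 = 0.3780  (Raytheon)
Σw_i=1.0000  μᵀw=0.1570
σ²=wᵀΣw=λ₁·μ_p+λ₂ = 0.242035·0.157 + -0.015298 = 0.022702 ≈ 0.0227


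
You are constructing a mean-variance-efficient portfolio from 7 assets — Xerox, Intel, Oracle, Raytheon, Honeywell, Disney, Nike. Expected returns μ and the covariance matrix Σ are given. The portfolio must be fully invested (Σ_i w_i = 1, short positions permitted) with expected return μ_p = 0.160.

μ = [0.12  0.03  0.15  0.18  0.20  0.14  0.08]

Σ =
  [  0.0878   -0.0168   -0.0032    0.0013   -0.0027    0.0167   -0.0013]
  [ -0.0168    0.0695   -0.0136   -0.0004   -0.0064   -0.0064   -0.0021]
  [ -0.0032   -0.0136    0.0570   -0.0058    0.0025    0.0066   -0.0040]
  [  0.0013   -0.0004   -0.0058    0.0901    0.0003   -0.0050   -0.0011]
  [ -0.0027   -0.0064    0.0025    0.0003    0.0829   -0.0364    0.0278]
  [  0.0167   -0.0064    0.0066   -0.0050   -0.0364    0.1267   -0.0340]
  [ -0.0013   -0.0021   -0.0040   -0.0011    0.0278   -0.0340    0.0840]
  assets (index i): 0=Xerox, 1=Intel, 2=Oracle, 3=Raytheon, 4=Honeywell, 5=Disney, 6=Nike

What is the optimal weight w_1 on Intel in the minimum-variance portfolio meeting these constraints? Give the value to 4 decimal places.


0.0445

x=Σ⁻¹μ = [1.5272  1.9296  3.1068  2.3027  3.0827  2.0919  1.0288]
y=Σ⁻¹𝟙 = [14.9417  26.1425  24.6623  13.5499  15.2580  14.9398  15.1388]
a=μᵀx=2.113387  b=𝟙ᵀx=15.069871  c=𝟙ᵀy=124.632945  D=ac−b²=36.296612
λ₁=(c·0.160−b)/D = (124.632945·0.160−15.069871)/36.296612 = 0.134211
λ₂=(a−b·0.160)/D = (2.113387−15.069871·0.160)/36.296612 = -0.008204
w* = 0.134211·x + -0.008204·y:
  w_0 = 0.134211·1.5272 + -0.008204·14.9417 = 0.0824  (Xerox)
  w_1 = 0.134211·1.9296 + -0.008204·26.1425 = 0.0445  (Intel)
  w_2 = 0.134211·3.1068 + -0.008204·24.6623 = 0.2146  (Oracle)
  w_3 = 0.134211·2.3027 + -0.008204·13.5499 = 0.1979  (Raytheon)
  w_4 = 0.134211·3.0827 + -0.008204·15.2580 = 0.2886  (Honeywell)
  w_5 = 0.134211·2.0919 + -0.008204·14.9398 = 0.1582  (Disney)
  w_6 = 0.134211·1.0288 + -0.008204·15.1388 = 0.0139  (Nike)
Σw_i=1.0000  μᵀw=0.1600
σ²=wᵀΣw=λ₁·μ_p+λ₂ = 0.134211·0.160 + -0.008204 = 0.013269 ≈ 0.0133


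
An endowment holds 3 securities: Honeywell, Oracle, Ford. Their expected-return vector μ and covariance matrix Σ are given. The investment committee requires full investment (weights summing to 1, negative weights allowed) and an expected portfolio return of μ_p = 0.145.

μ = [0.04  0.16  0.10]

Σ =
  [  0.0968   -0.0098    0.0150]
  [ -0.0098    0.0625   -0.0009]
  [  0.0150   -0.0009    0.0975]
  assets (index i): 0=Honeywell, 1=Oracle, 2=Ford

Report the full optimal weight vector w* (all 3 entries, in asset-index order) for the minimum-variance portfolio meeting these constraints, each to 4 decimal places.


0.0092  0.7592  0.2316

g=Σ⁻¹μ = [0.5322  2.6574  0.9683]
h=Σ⁻¹𝟙 = [10.7764  17.8159  8.7630]
a=μᵀg=0.543301  b=𝟙ᵀg=4.157898  c=𝟙ᵀh=37.355242  D=ac−b²=3.007016
λ₁=(c·0.145−b)/D = (37.355242·0.145−4.157898)/3.007016 = 0.418559
λ₂=(a−b·0.145)/D = (0.543301−4.157898·0.145)/3.007016 = -0.019818
w* = 0.418559·g + -0.019818·h:
  w_0 = 0.418559·0.5322 + -0.019818·10.7764 = 0.0092  (Honeywell)
  w_1 = 0.418559·2.6574 + -0.019818·17.8159 = 0.7592  (Oracle)
  w_2 = 0.418559·0.9683 + -0.019818·8.7630 = 0.2316  (Ford)
Σw_i=1.0000  μᵀw=0.1450
σ²=wᵀΣw=λ₁·μ_p+λ₂ = 0.418559·0.145 + -0.019818 = 0.040873 ≈ 0.0409


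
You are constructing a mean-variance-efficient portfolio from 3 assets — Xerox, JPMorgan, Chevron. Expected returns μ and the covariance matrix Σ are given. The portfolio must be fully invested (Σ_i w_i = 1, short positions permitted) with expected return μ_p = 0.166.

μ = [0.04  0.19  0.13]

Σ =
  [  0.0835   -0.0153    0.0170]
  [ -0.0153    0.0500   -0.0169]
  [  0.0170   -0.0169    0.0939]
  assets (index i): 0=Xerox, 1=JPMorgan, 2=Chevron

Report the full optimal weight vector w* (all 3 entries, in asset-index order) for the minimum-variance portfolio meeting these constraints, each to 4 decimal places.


0.0463  0.6695  0.2842

p=Σ⁻¹μ = [0.9334  4.7877  2.0771]
q=Σ⁻¹𝟙 = [14.5864  28.9304  13.2157]
a=μᵀp=1.217029  b=𝟙ᵀp=7.798265  c=𝟙ᵀq=56.732486  D=ac−b²=8.232143
λ₁=(c·0.166−b)/D = (56.732486·0.166−7.798265)/8.232143 = 0.196708
λ₂=(a−b·0.166)/D = (1.217029−7.798265·0.166)/8.232143 = -0.009412
w* = 0.196708·p + -0.009412·q:
  w_0 = 0.196708·0.9334 + -0.009412·14.5864 = 0.0463  (Xerox)
  w_1 = 0.196708·4.7877 + -0.009412·28.9304 = 0.6695  (JPMorgan)
  w_2 = 0.196708·2.0771 + -0.009412·13.2157 = 0.2842  (Chevron)
Σw_i=1.0000  μᵀw=0.1660
σ²=wᵀΣw=λ₁·μ_p+λ₂ = 0.196708·0.166 + -0.009412 = 0.023241 ≈ 0.0232


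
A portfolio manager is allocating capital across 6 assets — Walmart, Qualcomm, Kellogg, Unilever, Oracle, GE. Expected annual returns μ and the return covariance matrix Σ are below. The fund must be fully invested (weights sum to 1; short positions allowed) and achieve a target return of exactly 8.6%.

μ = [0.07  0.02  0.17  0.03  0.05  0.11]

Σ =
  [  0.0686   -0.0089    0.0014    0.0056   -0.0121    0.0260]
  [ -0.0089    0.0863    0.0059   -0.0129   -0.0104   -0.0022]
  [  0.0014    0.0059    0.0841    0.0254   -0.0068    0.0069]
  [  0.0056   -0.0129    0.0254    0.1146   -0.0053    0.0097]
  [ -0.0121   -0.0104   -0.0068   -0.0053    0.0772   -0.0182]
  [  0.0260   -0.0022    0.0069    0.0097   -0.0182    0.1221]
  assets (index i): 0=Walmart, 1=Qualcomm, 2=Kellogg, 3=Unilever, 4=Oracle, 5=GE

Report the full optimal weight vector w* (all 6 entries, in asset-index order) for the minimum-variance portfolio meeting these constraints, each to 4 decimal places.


0.2026  0.1434  0.2496  0.0364  0.2508  0.1172

p=Σ⁻¹μ = [0.9512  0.3180  2.0824  -0.2215  1.1921  0.7817]
q=Σ⁻¹𝟙 = [16.9710  16.6134  9.1101  8.1334  20.8196  6.8179]
a=μᵀp=0.565901  b=𝟙ᵀp=5.103909  c=𝟙ᵀq=78.465370  D=ac−b²=18.353776
λ₁=(c·0.086−b)/D = (78.465370·0.086−5.103909)/18.353776 = 0.089579
λ₂=(a−b·0.086)/D = (0.565901−5.103909·0.086)/18.353776 = 0.006918
w* = 0.089579·p + 0.006918·q:
  w_0 = 0.089579·0.9512 + 0.006918·16.9710 = 0.2026  (Walmart)
  w_1 = 0.089579·0.3180 + 0.006918·16.6134 = 0.1434  (Qualcomm)
  w_2 = 0.089579·2.0824 + 0.006918·9.1101 = 0.2496  (Kellogg)
  w_3 = 0.089579·-0.2215 + 0.006918·8.1334 = 0.0364  (Unilever)
  w_4 = 0.089579·1.1921 + 0.006918·20.8196 = 0.2508  (Oracle)
  w_5 = 0.089579·0.7817 + 0.006918·6.8179 = 0.1172  (GE)
Σw_i=1.0000  μᵀw=0.0860
σ²=wᵀΣw=λ₁·μ_p+λ₂ = 0.089579·0.086 + 0.006918 = 0.014621 ≈ 0.0146


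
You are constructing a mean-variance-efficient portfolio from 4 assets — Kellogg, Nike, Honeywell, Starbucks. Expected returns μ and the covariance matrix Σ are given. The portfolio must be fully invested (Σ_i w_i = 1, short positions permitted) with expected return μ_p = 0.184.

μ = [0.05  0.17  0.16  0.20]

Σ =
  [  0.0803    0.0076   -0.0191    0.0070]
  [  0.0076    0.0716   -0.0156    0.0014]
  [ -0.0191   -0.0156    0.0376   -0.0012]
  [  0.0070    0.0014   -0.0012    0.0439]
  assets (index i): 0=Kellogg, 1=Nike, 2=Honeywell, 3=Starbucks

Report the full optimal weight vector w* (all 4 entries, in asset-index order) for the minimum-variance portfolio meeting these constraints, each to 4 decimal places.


x=Σ⁻¹μ = [1.4788  3.5761  6.6303  4.3872]
y=Σ⁻¹𝟙 = [19.6286  21.5426  46.1500  20.2237]
a=μᵀx=2.620164  b=𝟙ᵀx=16.072402  c=𝟙ᵀy=107.544821  D=ac−b²=23.462947
λ₁=(c·0.184−b)/D = (107.544821·0.184−16.072402)/23.462947 = 0.158371
λ₂=(a−b·0.184)/D = (2.620164−16.072402·0.184)/23.462947 = -0.014370
w* = 0.158371·x + -0.014370·y:
  w_0 = 0.158371·1.4788 + -0.014370·19.6286 = -0.0479  (Kellogg)
  w_1 = 0.158371·3.5761 + -0.014370·21.5426 = 0.2568  (Nike)
  w_2 = 0.158371·6.6303 + -0.014370·46.1500 = 0.3869  (Honeywell)
  w_3 = 0.158371·4.3872 + -0.014370·20.2237 = 0.4042  (Starbucks)
Σw_i=1.0000  μᵀw=0.1840
σ²=wᵀΣw=λ₁·μ_p+λ₂ = 0.158371·0.184 + -0.014370 = 0.014770 ≈ 0.0148

-0.0479  0.2568  0.3869  0.4042


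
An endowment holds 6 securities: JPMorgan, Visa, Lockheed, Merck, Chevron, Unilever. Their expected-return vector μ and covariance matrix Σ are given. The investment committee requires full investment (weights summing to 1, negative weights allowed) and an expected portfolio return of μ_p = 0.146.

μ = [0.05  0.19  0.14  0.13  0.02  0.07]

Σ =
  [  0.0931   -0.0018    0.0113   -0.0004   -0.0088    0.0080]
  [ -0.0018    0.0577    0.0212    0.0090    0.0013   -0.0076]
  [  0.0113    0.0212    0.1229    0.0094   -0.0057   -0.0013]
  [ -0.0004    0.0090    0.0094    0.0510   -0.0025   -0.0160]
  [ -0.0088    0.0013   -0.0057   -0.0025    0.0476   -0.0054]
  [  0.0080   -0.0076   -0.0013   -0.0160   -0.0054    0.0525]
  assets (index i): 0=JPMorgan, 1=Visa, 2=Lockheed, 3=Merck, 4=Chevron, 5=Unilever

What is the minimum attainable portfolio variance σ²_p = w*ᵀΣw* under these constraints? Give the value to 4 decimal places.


0.0189

u=Σ⁻¹μ = [0.4123  3.0387  0.4321  2.8205  0.9167  2.6750]
v=Σ⁻¹𝟙 = [10.6505  15.3631  4.0434  27.3177  27.9882  30.9530]
a=μᵀu=1.230720  b=𝟙ᵀu=10.295362  c=𝟙ᵀv=116.315927  D=ac−b²=37.157817
λ₁=(c·0.146−b)/D = (116.315927·0.146−10.295362)/37.157817 = 0.179956
λ₂=(a−b·0.146)/D = (1.230720−10.295362·0.146)/37.157817 = -0.007331
w* = 0.179956·u + -0.007331·v:
  w_0 = 0.179956·0.4123 + -0.007331·10.6505 = -0.0039  (JPMorgan)
  w_1 = 0.179956·3.0387 + -0.007331·15.3631 = 0.4342  (Visa)
  w_2 = 0.179956·0.4321 + -0.007331·4.0434 = 0.0481  (Lockheed)
  w_3 = 0.179956·2.8205 + -0.007331·27.3177 = 0.3073  (Merck)
  w_4 = 0.179956·0.9167 + -0.007331·27.9882 = -0.0402  (Chevron)
  w_5 = 0.179956·2.6750 + -0.007331·30.9530 = 0.2545  (Unilever)
Σw_i=1.0000  μᵀw=0.1460
σ²=wᵀΣw=λ₁·μ_p+λ₂ = 0.179956·0.146 + -0.007331 = 0.018943 ≈ 0.0189


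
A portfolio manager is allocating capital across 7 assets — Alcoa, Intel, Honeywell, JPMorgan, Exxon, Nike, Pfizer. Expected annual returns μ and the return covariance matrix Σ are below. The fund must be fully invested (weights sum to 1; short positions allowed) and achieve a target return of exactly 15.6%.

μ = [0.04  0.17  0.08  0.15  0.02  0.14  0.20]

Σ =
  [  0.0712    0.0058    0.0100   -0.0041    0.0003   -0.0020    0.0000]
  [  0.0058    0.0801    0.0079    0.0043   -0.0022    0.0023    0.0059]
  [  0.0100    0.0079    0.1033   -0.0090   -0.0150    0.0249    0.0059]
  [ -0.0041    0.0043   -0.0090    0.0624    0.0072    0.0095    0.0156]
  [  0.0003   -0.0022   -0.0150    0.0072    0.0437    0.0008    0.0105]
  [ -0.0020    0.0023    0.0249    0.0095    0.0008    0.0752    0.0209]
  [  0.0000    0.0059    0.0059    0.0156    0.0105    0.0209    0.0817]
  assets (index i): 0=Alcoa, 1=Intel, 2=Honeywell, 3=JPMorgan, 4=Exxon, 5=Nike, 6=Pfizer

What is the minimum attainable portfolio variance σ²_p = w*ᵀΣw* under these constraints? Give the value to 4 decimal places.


p=Σ⁻¹μ = [0.4900  1.7957  0.4062  1.8007  -0.0385  0.9864  1.6978]
q=Σ⁻¹𝟙 = [12.6139  10.0482  10.3813  12.9871  23.7736  7.0423  3.4279]
a=μᵀp=1.104351  b=𝟙ᵀp=7.138298  c=𝟙ᵀq=80.274343  D=ac−b²=37.695757
λ₁=(c·0.156−b)/D = (80.274343·0.156−7.138298)/37.695757 = 0.142841
λ₂=(a−b·0.156)/D = (1.104351−7.138298·0.156)/37.695757 = -0.000245
w* = 0.142841·p + -0.000245·q:
  w_0 = 0.142841·0.4900 + -0.000245·12.6139 = 0.0669  (Alcoa)
  w_1 = 0.142841·1.7957 + -0.000245·10.0482 = 0.2540  (Intel)
  w_2 = 0.142841·0.4062 + -0.000245·10.3813 = 0.0555  (Honeywell)
  w_3 = 0.142841·1.8007 + -0.000245·12.9871 = 0.2540  (JPMorgan)
  w_4 = 0.142841·-0.0385 + -0.000245·23.7736 = -0.0113  (Exxon)
  w_5 = 0.142841·0.9864 + -0.000245·7.0423 = 0.1392  (Nike)
  w_6 = 0.142841·1.6978 + -0.000245·3.4279 = 0.2417  (Pfizer)
Σw_i=1.0000  μᵀw=0.1560
σ²=wᵀΣw=λ₁·μ_p+λ₂ = 0.142841·0.156 + -0.000245 = 0.022039 ≈ 0.0220

0.0220


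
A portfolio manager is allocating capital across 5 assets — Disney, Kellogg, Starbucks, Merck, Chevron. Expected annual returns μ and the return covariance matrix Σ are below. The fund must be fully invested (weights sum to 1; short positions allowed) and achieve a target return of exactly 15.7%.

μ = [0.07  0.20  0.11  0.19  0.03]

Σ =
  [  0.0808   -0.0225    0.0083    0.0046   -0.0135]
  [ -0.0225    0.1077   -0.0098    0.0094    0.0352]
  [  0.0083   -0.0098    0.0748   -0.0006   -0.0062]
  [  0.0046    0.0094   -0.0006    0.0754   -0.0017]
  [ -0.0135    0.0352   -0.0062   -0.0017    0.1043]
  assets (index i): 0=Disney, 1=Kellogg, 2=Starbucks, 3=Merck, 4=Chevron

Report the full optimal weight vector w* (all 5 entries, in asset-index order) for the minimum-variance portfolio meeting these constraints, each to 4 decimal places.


0.1657  0.3003  0.2351  0.3157  -0.0168

g=Σ⁻¹μ = [1.1343  2.0958  1.6253  2.1992  -0.1404]
h=Σ⁻¹𝟙 = [14.5013  9.5477  13.8702  11.5066  9.2545]
a=μᵀg=1.090984  b=𝟙ᵀg=6.914244  c=𝟙ᵀh=58.680313  D=ac−b²=16.212513
λ₁=(c·0.157−b)/D = (58.680313·0.157−6.914244)/16.212513 = 0.141777
λ₂=(a−b·0.157)/D = (1.090984−6.914244·0.157)/16.212513 = 0.000336
w* = 0.141777·g + 0.000336·h:
  w_0 = 0.141777·1.1343 + 0.000336·14.5013 = 0.1657  (Disney)
  w_1 = 0.141777·2.0958 + 0.000336·9.5477 = 0.3003  (Kellogg)
  w_2 = 0.141777·1.6253 + 0.000336·13.8702 = 0.2351  (Starbucks)
  w_3 = 0.141777·2.1992 + 0.000336·11.5066 = 0.3157  (Merck)
  w_4 = 0.141777·-0.1404 + 0.000336·9.2545 = -0.0168  (Chevron)
Σw_i=1.0000  μᵀw=0.1570
σ²=wᵀΣw=λ₁·μ_p+λ₂ = 0.141777·0.157 + 0.000336 = 0.022595 ≈ 0.0226


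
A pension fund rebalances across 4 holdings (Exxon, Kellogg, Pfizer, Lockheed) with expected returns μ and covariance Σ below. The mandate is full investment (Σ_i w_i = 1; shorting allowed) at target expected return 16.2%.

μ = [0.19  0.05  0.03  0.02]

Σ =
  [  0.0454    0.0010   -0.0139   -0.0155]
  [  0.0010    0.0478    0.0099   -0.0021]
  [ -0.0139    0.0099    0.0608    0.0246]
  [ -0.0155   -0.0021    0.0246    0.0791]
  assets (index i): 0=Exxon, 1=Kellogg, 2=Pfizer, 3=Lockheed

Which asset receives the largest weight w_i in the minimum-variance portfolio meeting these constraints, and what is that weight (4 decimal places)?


x=Σ⁻¹μ = [4.8071  0.7517  1.1194  0.8666]
y=Σ⁻¹𝟙 = [31.1418  17.8597  14.7373  14.6355]
a=μᵀx=1.001839  b=𝟙ᵀx=7.544759  c=𝟙ᵀy=78.374286  D=ac−b²=21.595056
λ₁=(c·0.162−b)/D = (78.374286·0.162−7.544759)/21.595056 = 0.238567
λ₂=(a−b·0.162)/D = (1.001839−7.544759·0.162)/21.595056 = -0.010207
w* = 0.238567·x + -0.010207·y:
  w_0 = 0.238567·4.8071 + -0.010207·31.1418 = 0.8290  (Exxon)
  w_1 = 0.238567·0.7517 + -0.010207·17.8597 = -0.0030  (Kellogg)
  w_2 = 0.238567·1.1194 + -0.010207·14.7373 = 0.1166  (Pfizer)
  w_3 = 0.238567·0.8666 + -0.010207·14.6355 = 0.0574  (Lockheed)
Σw_i=1.0000  μᵀw=0.1620
σ²=wᵀΣw=λ₁·μ_p+λ₂ = 0.238567·0.162 + -0.010207 = 0.028441 ≈ 0.0284

Exxon (0.8290)


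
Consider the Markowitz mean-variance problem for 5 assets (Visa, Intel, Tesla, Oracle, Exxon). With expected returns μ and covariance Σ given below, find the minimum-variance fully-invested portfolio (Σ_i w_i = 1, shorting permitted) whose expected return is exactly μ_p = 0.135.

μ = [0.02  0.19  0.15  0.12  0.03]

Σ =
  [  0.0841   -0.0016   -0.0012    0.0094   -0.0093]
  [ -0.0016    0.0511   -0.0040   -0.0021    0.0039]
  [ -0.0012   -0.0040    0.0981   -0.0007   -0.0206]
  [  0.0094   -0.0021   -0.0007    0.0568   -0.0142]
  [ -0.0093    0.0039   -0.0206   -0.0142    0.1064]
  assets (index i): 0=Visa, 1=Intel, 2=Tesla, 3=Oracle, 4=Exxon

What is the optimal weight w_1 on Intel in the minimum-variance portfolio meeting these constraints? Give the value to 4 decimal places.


g=Σ⁻¹μ = [0.1570  3.9075  1.8857  2.4661  0.8467]
h=Σ⁻¹𝟙 = [11.8962  20.7558  14.5250  20.3859  15.2103]
a=μᵀg=1.349736  b=𝟙ᵀg=9.262899  c=𝟙ᵀh=82.773241  D=ac−b²=25.920708
λ₁=(c·0.135−b)/D = (82.773241·0.135−9.262899)/25.920708 = 0.073744
λ₂=(a−b·0.135)/D = (1.349736−9.262899·0.135)/25.920708 = 0.003829
w* = 0.073744·g + 0.003829·h:
  w_0 = 0.073744·0.1570 + 0.003829·11.8962 = 0.0571  (Visa)
  w_1 = 0.073744·3.9075 + 0.003829·20.7558 = 0.3676  (Intel)
  w_2 = 0.073744·1.8857 + 0.003829·14.5250 = 0.1947  (Tesla)
  w_3 = 0.073744·2.4661 + 0.003829·20.3859 = 0.2599  (Oracle)
  w_4 = 0.073744·0.8467 + 0.003829·15.2103 = 0.1207  (Exxon)
Σw_i=1.0000  μᵀw=0.1350
σ²=wᵀΣw=λ₁·μ_p+λ₂ = 0.073744·0.135 + 0.003829 = 0.013784 ≈ 0.0138

0.3676


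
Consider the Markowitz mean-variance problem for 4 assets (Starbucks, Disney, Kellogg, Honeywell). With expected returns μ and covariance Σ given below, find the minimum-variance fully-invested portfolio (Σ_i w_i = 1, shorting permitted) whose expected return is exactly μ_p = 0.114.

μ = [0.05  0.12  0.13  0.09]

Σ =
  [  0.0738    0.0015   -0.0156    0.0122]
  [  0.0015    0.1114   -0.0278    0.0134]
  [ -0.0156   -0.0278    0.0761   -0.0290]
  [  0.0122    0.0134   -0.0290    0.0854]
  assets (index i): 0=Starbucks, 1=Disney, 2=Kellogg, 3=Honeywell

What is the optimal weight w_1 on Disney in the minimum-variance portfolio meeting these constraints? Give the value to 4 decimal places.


u=Σ⁻¹μ = [1.0306  1.6492  3.1805  1.7279]
v=Σ⁻¹𝟙 = [16.4047  13.7034  27.8651  16.6783]
a=μᵀu=0.818402  b=𝟙ᵀu=7.588154  c=𝟙ᵀv=74.651494  D=ac−b²=3.514842
λ₁=(c·0.114−b)/D = (74.651494·0.114−7.588154)/3.514842 = 0.262349
λ₂=(a−b·0.114)/D = (0.818402−7.588154·0.114)/3.514842 = -0.013272
w* = 0.262349·u + -0.013272·v:
  w_0 = 0.262349·1.0306 + -0.013272·16.4047 = 0.0527  (Starbucks)
  w_1 = 0.262349·1.6492 + -0.013272·13.7034 = 0.2508  (Disney)
  w_2 = 0.262349·3.1805 + -0.013272·27.8651 = 0.4646  (Kellogg)
  w_3 = 0.262349·1.7279 + -0.013272·16.6783 = 0.2320  (Honeywell)
Σw_i=1.0000  μᵀw=0.1140
σ²=wᵀΣw=λ₁·μ_p+λ₂ = 0.262349·0.114 + -0.013272 = 0.016636 ≈ 0.0166

0.2508


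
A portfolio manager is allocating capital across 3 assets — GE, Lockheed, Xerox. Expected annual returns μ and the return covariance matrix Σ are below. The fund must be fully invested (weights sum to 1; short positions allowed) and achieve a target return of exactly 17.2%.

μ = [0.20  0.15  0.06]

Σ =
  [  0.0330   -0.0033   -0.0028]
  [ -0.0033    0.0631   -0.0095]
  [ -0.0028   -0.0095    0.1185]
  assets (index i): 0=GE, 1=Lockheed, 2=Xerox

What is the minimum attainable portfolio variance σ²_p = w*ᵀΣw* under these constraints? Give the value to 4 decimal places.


0.0168

g=Σ⁻¹μ = [6.4204  2.8464  0.8862]
h=Σ⁻¹𝟙 = [33.1362  19.2009  10.7611]
a=μᵀg=1.764218  b=𝟙ᵀg=10.153046  c=𝟙ᵀh=63.098237  D=ac−b²=8.234732
λ₁=(c·0.172−b)/D = (63.098237·0.172−10.153046)/8.234732 = 0.084988
λ₂=(a−b·0.172)/D = (1.764218−10.153046·0.172)/8.234732 = 0.002173
w* = 0.084988·g + 0.002173·h:
  w_0 = 0.084988·6.4204 + 0.002173·33.1362 = 0.6177  (GE)
  w_1 = 0.084988·2.8464 + 0.002173·19.2009 = 0.2836  (Lockheed)
  w_2 = 0.084988·0.8862 + 0.002173·10.7611 = 0.0987  (Xerox)
Σw_i=1.0000  μᵀw=0.1720
σ²=wᵀΣw=λ₁·μ_p+λ₂ = 0.084988·0.172 + 0.002173 = 0.016791 ≈ 0.0168


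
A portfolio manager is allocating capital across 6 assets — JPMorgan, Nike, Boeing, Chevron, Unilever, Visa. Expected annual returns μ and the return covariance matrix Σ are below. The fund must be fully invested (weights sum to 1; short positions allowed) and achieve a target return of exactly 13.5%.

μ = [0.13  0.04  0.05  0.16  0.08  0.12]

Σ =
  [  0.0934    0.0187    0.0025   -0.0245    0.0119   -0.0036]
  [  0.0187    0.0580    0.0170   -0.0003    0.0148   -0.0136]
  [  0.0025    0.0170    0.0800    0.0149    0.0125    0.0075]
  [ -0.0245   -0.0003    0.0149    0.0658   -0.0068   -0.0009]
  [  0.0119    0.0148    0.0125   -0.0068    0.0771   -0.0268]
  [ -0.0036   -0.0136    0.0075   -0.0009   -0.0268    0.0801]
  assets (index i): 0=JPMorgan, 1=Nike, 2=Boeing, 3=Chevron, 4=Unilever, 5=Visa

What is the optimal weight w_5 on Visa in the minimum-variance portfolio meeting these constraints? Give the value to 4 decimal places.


0.2475

g=Σ⁻¹μ = [2.1507  0.2933  -0.7027  3.6234  1.9142  2.3915]
h=Σ⁻¹𝟙 = [12.2312  13.8355  0.3000  21.8813  17.8009  21.5568]
a=μᵀg=1.276048  b=𝟙ᵀg=9.670382  c=𝟙ᵀh=87.605788  D=ac−b²=18.272935
λ₁=(c·0.135−b)/D = (87.605788·0.135−9.670382)/18.272935 = 0.118011
λ₂=(a−b·0.135)/D = (1.276048−9.670382·0.135)/18.272935 = -0.001612
w* = 0.118011·g + -0.001612·h:
  w_0 = 0.118011·2.1507 + -0.001612·12.2312 = 0.2341  (JPMorgan)
  w_1 = 0.118011·0.2933 + -0.001612·13.8355 = 0.0123  (Nike)
  w_2 = 0.118011·-0.7027 + -0.001612·0.3000 = -0.0834  (Boeing)
  w_3 = 0.118011·3.6234 + -0.001612·21.8813 = 0.3923  (Chevron)
  w_4 = 0.118011·1.9142 + -0.001612·17.8009 = 0.1972  (Unilever)
  w_5 = 0.118011·2.3915 + -0.001612·21.5568 = 0.2475  (Visa)
Σw_i=1.0000  μᵀw=0.1350
σ²=wᵀΣw=λ₁·μ_p+λ₂ = 0.118011·0.135 + -0.001612 = 0.014320 ≈ 0.0143


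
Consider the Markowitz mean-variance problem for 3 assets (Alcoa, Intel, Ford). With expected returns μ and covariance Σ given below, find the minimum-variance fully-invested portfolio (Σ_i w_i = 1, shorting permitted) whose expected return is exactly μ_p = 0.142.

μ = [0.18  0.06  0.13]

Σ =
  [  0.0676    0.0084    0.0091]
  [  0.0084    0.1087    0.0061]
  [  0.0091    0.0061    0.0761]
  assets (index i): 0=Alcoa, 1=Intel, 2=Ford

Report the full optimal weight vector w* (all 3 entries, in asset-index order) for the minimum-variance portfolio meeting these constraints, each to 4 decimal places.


0.4800  0.1714  0.3487

g=Σ⁻¹μ = [2.4397  0.2852  1.3937]
h=Σ⁻¹𝟙 = [12.3578  7.6245  11.0517]
a=μᵀg=0.637433  b=𝟙ᵀg=4.118585  c=𝟙ᵀh=31.033928  D=ac−b²=2.819298
λ₁=(c·0.142−b)/D = (31.033928·0.142−4.118585)/2.819298 = 0.102235
λ₂=(a−b·0.142)/D = (0.637433−4.118585·0.142)/2.819298 = 0.018655
w* = 0.102235·g + 0.018655·h:
  w_0 = 0.102235·2.4397 + 0.018655·12.3578 = 0.4800  (Alcoa)
  w_1 = 0.102235·0.2852 + 0.018655·7.6245 = 0.1714  (Intel)
  w_2 = 0.102235·1.3937 + 0.018655·11.0517 = 0.3487  (Ford)
Σw_i=1.0000  μᵀw=0.1420
σ²=wᵀΣw=λ₁·μ_p+λ₂ = 0.102235·0.142 + 0.018655 = 0.033172 ≈ 0.0332


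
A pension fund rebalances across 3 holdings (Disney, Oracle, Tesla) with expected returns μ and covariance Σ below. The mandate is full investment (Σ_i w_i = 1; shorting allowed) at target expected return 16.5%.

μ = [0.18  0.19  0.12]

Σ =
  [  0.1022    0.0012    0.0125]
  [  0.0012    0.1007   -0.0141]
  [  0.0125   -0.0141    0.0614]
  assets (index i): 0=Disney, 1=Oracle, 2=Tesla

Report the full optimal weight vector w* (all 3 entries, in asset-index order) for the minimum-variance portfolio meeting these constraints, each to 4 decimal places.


0.2838  0.3996  0.3166

u=Σ⁻¹μ = [1.4724  2.1707  2.1531]
v=Σ⁻¹𝟙 = [7.4892  12.3038  17.5875]
a=μᵀu=0.935849  b=𝟙ᵀu=5.796272  c=𝟙ᵀv=37.380447  D=ac−b²=1.385670
λ₁=(c·0.165−b)/D = (37.380447·0.165−5.796272)/1.385670 = 0.268103
λ₂=(a−b·0.165)/D = (0.935849−5.796272·0.165)/1.385670 = -0.014820
w* = 0.268103·u + -0.014820·v:
  w_0 = 0.268103·1.4724 + -0.014820·7.4892 = 0.2838  (Disney)
  w_1 = 0.268103·2.1707 + -0.014820·12.3038 = 0.3996  (Oracle)
  w_2 = 0.268103·2.1531 + -0.014820·17.5875 = 0.3166  (Tesla)
Σw_i=1.0000  μᵀw=0.1650
σ²=wᵀΣw=λ₁·μ_p+λ₂ = 0.268103·0.165 + -0.014820 = 0.029416 ≈ 0.0294


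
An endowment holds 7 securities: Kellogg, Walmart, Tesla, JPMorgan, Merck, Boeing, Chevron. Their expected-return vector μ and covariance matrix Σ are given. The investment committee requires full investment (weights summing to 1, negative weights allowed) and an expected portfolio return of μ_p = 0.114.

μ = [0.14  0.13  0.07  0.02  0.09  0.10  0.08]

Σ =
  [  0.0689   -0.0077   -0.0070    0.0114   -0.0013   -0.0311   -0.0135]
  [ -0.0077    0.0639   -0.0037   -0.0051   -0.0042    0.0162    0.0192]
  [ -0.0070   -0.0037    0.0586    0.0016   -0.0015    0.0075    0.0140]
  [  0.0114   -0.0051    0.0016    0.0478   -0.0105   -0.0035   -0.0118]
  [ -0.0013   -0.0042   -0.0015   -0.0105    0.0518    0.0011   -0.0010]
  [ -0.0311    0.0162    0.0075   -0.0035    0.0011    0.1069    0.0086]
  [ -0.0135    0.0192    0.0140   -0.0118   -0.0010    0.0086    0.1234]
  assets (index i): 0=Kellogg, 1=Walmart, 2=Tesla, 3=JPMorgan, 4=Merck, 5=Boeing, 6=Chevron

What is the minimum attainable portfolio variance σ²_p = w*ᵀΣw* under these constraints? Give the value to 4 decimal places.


g=Σ⁻¹μ = [3.0750  2.1932  1.4581  0.5483  2.1258  1.3550  0.4533]
h=Σ⁻¹𝟙 = [21.2141  17.8442  17.4266  25.8056  26.9200  11.5599  7.5512]
a=μᵀg=1.191723  b=𝟙ᵀg=11.208586  c=𝟙ᵀh=128.321621  D=ac−b²=27.291378
λ₁=(c·0.114−b)/D = (128.321621·0.114−11.208586)/27.291378 = 0.125317
λ₂=(a−b·0.114)/D = (1.191723−11.208586·0.114)/27.291378 = -0.003153
w* = 0.125317·g + -0.003153·h:
  w_0 = 0.125317·3.0750 + -0.003153·21.2141 = 0.3185  (Kellogg)
  w_1 = 0.125317·2.1932 + -0.003153·17.8442 = 0.2186  (Walmart)
  w_2 = 0.125317·1.4581 + -0.003153·17.4266 = 0.1278  (Tesla)
  w_3 = 0.125317·0.5483 + -0.003153·25.8056 = -0.0127  (JPMorgan)
  w_4 = 0.125317·2.1258 + -0.003153·26.9200 = 0.1815  (Merck)
  w_5 = 0.125317·1.3550 + -0.003153·11.5599 = 0.1334  (Boeing)
  w_6 = 0.125317·0.4533 + -0.003153·7.5512 = 0.0330  (Chevron)
Σw_i=1.0000  μᵀw=0.1140
σ²=wᵀΣw=λ₁·μ_p+λ₂ = 0.125317·0.114 + -0.003153 = 0.011133 ≈ 0.0111

0.0111


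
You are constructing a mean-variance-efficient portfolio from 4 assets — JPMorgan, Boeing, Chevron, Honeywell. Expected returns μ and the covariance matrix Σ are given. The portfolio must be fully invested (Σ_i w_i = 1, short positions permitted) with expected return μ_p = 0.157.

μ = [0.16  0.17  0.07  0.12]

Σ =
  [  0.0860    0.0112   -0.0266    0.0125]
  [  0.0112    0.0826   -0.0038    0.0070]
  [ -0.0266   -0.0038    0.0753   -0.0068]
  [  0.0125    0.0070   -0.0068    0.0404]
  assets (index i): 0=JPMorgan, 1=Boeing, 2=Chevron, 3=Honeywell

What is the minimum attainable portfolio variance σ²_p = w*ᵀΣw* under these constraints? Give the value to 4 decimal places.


0.0360

u=Σ⁻¹μ = [1.8759  1.6861  1.8956  2.4168]
v=Σ⁻¹𝟙 = [13.5115  9.3201  20.5478  22.4156]
a=μᵀu=1.009501  b=𝟙ᵀu=7.874484  c=𝟙ᵀv=65.795051  D=ac−b²=4.412643
λ₁=(c·0.157−b)/D = (65.795051·0.157−7.874484)/4.412643 = 0.556433
λ₂=(a−b·0.157)/D = (1.009501−7.874484·0.157)/4.412643 = -0.051396
w* = 0.556433·u + -0.051396·v:
  w_0 = 0.556433·1.8759 + -0.051396·13.5115 = 0.3494  (JPMorgan)
  w_1 = 0.556433·1.6861 + -0.051396·9.3201 = 0.4592  (Boeing)
  w_2 = 0.556433·1.8956 + -0.051396·20.5478 = -0.0013  (Chevron)
  w_3 = 0.556433·2.4168 + -0.051396·22.4156 = 0.1927  (Honeywell)
Σw_i=1.0000  μᵀw=0.1570
σ²=wᵀΣw=λ₁·μ_p+λ₂ = 0.556433·0.157 + -0.051396 = 0.035964 ≈ 0.0360


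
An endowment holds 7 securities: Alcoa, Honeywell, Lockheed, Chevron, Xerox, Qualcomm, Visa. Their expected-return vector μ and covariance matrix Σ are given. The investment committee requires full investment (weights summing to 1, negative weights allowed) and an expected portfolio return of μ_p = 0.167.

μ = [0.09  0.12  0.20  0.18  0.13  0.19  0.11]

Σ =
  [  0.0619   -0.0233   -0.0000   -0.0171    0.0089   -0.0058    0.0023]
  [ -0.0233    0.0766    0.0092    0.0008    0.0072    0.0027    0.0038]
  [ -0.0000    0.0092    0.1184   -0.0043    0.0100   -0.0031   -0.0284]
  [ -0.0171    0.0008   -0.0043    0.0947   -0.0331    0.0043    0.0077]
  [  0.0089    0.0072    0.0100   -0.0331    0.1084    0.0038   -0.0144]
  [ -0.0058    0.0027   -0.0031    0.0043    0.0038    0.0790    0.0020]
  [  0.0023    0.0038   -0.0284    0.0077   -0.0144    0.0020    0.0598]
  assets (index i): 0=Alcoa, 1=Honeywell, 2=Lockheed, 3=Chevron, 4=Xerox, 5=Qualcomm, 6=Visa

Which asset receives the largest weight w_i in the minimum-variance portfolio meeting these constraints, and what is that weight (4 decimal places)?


g=Σ⁻¹μ = [2.7337  1.7227  2.2063  2.7789  1.7778  2.3292  2.6651]
h=Σ⁻¹𝟙 = [25.9184  16.6571  12.0232  17.8176  12.6405  12.3614  20.7133]
a=μᵀg=2.361048  b=𝟙ᵀg=16.213693  c=𝟙ᵀh=118.131367  D=ac−b²=16.029962
λ₁=(c·0.167−b)/D = (118.131367·0.167−16.213693)/16.029962 = 0.219230
λ₂=(a−b·0.167)/D = (2.361048−16.213693·0.167)/16.029962 = -0.021624
w* = 0.219230·g + -0.021624·h:
  w_0 = 0.219230·2.7337 + -0.021624·25.9184 = 0.0388  (Alcoa)
  w_1 = 0.219230·1.7227 + -0.021624·16.6571 = 0.0175  (Honeywell)
  w_2 = 0.219230·2.2063 + -0.021624·12.0232 = 0.2237  (Lockheed)
  w_3 = 0.219230·2.7789 + -0.021624·17.8176 = 0.2239  (Chevron)
  w_4 = 0.219230·1.7778 + -0.021624·12.6405 = 0.1164  (Xerox)
  w_5 = 0.219230·2.3292 + -0.021624·12.3614 = 0.2433  (Qualcomm)
  w_6 = 0.219230·2.6651 + -0.021624·20.7133 = 0.1363  (Visa)
Σw_i=1.0000  μᵀw=0.1670
σ²=wᵀΣw=λ₁·μ_p+λ₂ = 0.219230·0.167 + -0.021624 = 0.014987 ≈ 0.0150

Qualcomm (0.2433)


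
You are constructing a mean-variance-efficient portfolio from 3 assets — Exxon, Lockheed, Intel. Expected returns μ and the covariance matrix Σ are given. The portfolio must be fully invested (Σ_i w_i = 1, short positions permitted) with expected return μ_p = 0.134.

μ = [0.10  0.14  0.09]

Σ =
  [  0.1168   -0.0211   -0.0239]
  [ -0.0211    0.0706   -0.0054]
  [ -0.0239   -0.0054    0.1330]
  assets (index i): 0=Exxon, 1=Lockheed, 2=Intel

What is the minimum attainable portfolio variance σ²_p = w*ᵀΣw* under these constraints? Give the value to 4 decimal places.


0.0481

u=Σ⁻¹μ = [1.5269  2.5199  1.0534]
v=Σ⁻¹𝟙 = [14.2637  19.2582  10.8639]
a=μᵀu=0.600289  b=𝟙ᵀu=5.100260  c=𝟙ᵀv=44.385712  D=ac−b²=0.631607
λ₁=(c·0.134−b)/D = (44.385712·0.134−5.100260)/0.631607 = 1.341697
λ₂=(a−b·0.134)/D = (0.600289−5.100260·0.134)/0.631607 = -0.131642
w* = 1.341697·u + -0.131642·v:
  w_0 = 1.341697·1.5269 + -0.131642·14.2637 = 0.1710  (Exxon)
  w_1 = 1.341697·2.5199 + -0.131642·19.2582 = 0.8458  (Lockheed)
  w_2 = 1.341697·1.0534 + -0.131642·10.8639 = -0.0168  (Intel)
Σw_i=1.0000  μᵀw=0.1340
σ²=wᵀΣw=λ₁·μ_p+λ₂ = 1.341697·0.134 + -0.131642 = 0.048146 ≈ 0.0481


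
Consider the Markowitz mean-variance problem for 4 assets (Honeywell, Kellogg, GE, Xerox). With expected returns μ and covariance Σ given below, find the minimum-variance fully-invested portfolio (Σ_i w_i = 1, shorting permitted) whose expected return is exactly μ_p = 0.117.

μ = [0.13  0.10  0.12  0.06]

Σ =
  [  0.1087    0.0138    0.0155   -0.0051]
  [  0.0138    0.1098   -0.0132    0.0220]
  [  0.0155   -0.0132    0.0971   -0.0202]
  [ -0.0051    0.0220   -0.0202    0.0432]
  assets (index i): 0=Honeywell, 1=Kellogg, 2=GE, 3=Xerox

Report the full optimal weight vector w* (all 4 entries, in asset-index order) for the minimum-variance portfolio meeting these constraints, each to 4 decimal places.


p=Σ⁻¹μ = [0.9900  0.5858  1.5604  1.9371]
q=Σ⁻¹𝟙 = [7.8082  4.1429  15.7123  29.3071]
a=μᵀp=0.490750  b=𝟙ᵀp=5.073259  c=𝟙ᵀq=56.970494  D=ac−b²=2.220313
λ₁=(c·0.117−b)/D = (56.970494·0.117−5.073259)/2.220313 = 0.717146
λ₂=(a−b·0.117)/D = (0.490750−5.073259·0.117)/2.220313 = -0.046309
w* = 0.717146·p + -0.046309·q:
  w_0 = 0.717146·0.9900 + -0.046309·7.8082 = 0.3484  (Honeywell)
  w_1 = 0.717146·0.5858 + -0.046309·4.1429 = 0.2282  (Kellogg)
  w_2 = 0.717146·1.5604 + -0.046309·15.7123 = 0.3914  (GE)
  w_3 = 0.717146·1.9371 + -0.046309·29.3071 = 0.0320  (Xerox)
Σw_i=1.0000  μᵀw=0.1170
σ²=wᵀΣw=λ₁·μ_p+λ₂ = 0.717146·0.117 + -0.046309 = 0.037597 ≈ 0.0376

0.3484  0.2282  0.3914  0.0320


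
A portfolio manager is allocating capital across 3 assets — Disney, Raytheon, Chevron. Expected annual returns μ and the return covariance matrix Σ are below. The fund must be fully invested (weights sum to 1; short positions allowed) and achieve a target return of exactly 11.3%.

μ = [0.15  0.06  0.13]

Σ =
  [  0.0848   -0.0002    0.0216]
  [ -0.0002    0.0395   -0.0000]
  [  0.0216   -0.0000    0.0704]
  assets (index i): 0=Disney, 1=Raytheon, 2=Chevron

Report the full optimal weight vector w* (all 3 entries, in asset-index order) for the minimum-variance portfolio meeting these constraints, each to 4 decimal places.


u=Σ⁻¹μ = [1.4125  1.5261  1.4132]
v=Σ⁻¹𝟙 = [8.9322  25.3617  11.4640]
a=μᵀu=0.487161  b=𝟙ᵀu=4.351848  c=𝟙ᵀv=45.757864  D=ac−b²=3.352840
λ₁=(c·0.113−b)/D = (45.757864·0.113−4.351848)/3.352840 = 0.244208
λ₂=(a−b·0.113)/D = (0.487161−4.351848·0.113)/3.352840 = -0.001371
w* = 0.244208·u + -0.001371·v:
  w_0 = 0.244208·1.4125 + -0.001371·8.9322 = 0.3327  (Disney)
  w_1 = 0.244208·1.5261 + -0.001371·25.3617 = 0.3379  (Raytheon)
  w_2 = 0.244208·1.4132 + -0.001371·11.4640 = 0.3294  (Chevron)
Σw_i=1.0000  μᵀw=0.1130
σ²=wᵀΣw=λ₁·μ_p+λ₂ = 0.244208·0.113 + -0.001371 = 0.026224 ≈ 0.0262

0.3327  0.3379  0.3294


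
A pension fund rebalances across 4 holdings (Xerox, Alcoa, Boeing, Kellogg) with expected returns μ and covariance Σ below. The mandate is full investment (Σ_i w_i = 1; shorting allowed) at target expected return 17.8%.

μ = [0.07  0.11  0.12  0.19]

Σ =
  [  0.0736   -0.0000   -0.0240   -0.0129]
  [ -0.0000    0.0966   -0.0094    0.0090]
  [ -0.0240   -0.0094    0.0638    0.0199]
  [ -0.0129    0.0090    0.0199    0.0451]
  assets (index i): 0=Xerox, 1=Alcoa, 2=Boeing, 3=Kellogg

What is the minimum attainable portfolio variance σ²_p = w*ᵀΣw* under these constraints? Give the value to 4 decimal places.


u=Σ⁻¹μ = [2.1643  0.9277  1.6029  3.9395]
v=Σ⁻¹𝟙 = [23.3795  10.7048  20.5369  17.6622]
a=μᵀu=1.194398  b=𝟙ᵀu=8.634348  c=𝟙ᵀv=72.283434  D=ac−b²=11.783224
λ₁=(c·0.178−b)/D = (72.283434·0.178−8.634348)/11.783224 = 0.359163
λ₂=(a−b·0.178)/D = (1.194398−8.634348·0.178)/11.783224 = -0.029068
w* = 0.359163·u + -0.029068·v:
  w_0 = 0.359163·2.1643 + -0.029068·23.3795 = 0.0977  (Xerox)
  w_1 = 0.359163·0.9277 + -0.029068·10.7048 = 0.0220  (Alcoa)
  w_2 = 0.359163·1.6029 + -0.029068·20.5369 = -0.0213  (Boeing)
  w_3 = 0.359163·3.9395 + -0.029068·17.6622 = 0.9015  (Kellogg)
Σw_i=1.0000  μᵀw=0.1780
σ²=wᵀΣw=λ₁·μ_p+λ₂ = 0.359163·0.178 + -0.029068 = 0.034863 ≈ 0.0349

0.0349


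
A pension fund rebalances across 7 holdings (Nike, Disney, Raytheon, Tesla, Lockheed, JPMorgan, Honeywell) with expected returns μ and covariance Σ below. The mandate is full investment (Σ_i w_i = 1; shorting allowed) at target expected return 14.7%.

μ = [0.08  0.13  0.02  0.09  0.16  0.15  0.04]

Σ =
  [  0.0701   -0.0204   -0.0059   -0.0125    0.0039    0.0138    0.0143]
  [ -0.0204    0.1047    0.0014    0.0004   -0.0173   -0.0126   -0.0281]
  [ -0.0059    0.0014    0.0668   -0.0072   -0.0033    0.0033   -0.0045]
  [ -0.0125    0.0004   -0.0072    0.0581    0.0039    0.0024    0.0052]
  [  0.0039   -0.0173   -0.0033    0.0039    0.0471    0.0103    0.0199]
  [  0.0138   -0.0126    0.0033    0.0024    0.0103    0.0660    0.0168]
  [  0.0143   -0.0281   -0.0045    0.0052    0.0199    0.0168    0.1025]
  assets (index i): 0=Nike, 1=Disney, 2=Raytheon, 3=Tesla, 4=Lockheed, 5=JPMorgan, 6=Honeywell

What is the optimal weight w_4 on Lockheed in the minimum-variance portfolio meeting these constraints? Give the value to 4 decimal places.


0.4300

p=Σ⁻¹μ = [1.6698  2.3069  0.6585  1.6751  3.7485  1.7570  -0.2821]
q=Σ⁻¹𝟙 = [21.5397  19.6466  19.9538  21.8274  21.8909  7.5573  6.4171]
a=μᵀp=1.449427  b=𝟙ᵀp=11.533601  c=𝟙ᵀq=118.832786  D=ac−b²=39.215461
λ₁=(c·0.147−b)/D = (118.832786·0.147−11.533601)/39.215461 = 0.151339
λ₂=(a−b·0.147)/D = (1.449427−11.533601·0.147)/39.215461 = -0.006273
w* = 0.151339·p + -0.006273·q:
  w_0 = 0.151339·1.6698 + -0.006273·21.5397 = 0.1176  (Nike)
  w_1 = 0.151339·2.3069 + -0.006273·19.6466 = 0.2259  (Disney)
  w_2 = 0.151339·0.6585 + -0.006273·19.9538 = -0.0255  (Raytheon)
  w_3 = 0.151339·1.6751 + -0.006273·21.8274 = 0.1166  (Tesla)
  w_4 = 0.151339·3.7485 + -0.006273·21.8909 = 0.4300  (Lockheed)
  w_5 = 0.151339·1.7570 + -0.006273·7.5573 = 0.2185  (JPMorgan)
  w_6 = 0.151339·-0.2821 + -0.006273·6.4171 = -0.0829  (Honeywell)
Σw_i=1.0000  μᵀw=0.1470
σ²=wᵀΣw=λ₁·μ_p+λ₂ = 0.151339·0.147 + -0.006273 = 0.015973 ≈ 0.0160
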